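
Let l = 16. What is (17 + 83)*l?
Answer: 1600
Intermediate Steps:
(17 + 83)*l = (17 + 83)*16 = 100*16 = 1600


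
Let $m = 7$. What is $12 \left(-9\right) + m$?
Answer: $-101$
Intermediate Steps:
$12 \left(-9\right) + m = 12 \left(-9\right) + 7 = -108 + 7 = -101$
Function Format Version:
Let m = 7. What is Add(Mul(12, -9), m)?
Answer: -101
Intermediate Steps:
Add(Mul(12, -9), m) = Add(Mul(12, -9), 7) = Add(-108, 7) = -101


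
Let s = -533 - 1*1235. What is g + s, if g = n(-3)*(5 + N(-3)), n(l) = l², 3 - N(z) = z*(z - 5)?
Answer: -1912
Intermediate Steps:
N(z) = 3 - z*(-5 + z) (N(z) = 3 - z*(z - 5) = 3 - z*(-5 + z))
s = -1768 (s = -533 - 1235 = -1768)
g = -144 (g = (-3)²*(5 + (3 - 1*(-3)² + 5*(-3))) = 9*(5 + (3 - 1*9 - 15)) = 9*(5 + (3 - 9 - 15)) = 9*(5 - 21) = 9*(-16) = -144)
g + s = -144 - 1768 = -1912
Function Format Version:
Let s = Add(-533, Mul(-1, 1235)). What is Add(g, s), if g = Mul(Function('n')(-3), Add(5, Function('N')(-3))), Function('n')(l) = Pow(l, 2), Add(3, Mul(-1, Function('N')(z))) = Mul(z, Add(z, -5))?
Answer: -1912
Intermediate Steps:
Function('N')(z) = Add(3, Mul(-1, z, Add(-5, z))) (Function('N')(z) = Add(3, Mul(-1, Mul(z, Add(z, -5)))) = Add(3, Mul(-1, Mul(z, Add(-5, z)))) = Add(3, Mul(-1, z, Add(-5, z))))
s = -1768 (s = Add(-533, -1235) = -1768)
g = -144 (g = Mul(Pow(-3, 2), Add(5, Add(3, Mul(-1, Pow(-3, 2)), Mul(5, -3)))) = Mul(9, Add(5, Add(3, Mul(-1, 9), -15))) = Mul(9, Add(5, Add(3, -9, -15))) = Mul(9, Add(5, -21)) = Mul(9, -16) = -144)
Add(g, s) = Add(-144, -1768) = -1912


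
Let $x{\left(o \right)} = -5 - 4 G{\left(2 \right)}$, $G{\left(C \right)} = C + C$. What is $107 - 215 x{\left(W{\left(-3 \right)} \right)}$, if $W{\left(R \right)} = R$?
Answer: $4622$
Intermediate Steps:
$G{\left(C \right)} = 2 C$
$x{\left(o \right)} = -21$ ($x{\left(o \right)} = -5 - 4 \cdot 2 \cdot 2 = -5 - 16 = -21$)
$107 - 215 x{\left(W{\left(-3 \right)} \right)} = 107 - -4515 = 107 + 4515 = 4622$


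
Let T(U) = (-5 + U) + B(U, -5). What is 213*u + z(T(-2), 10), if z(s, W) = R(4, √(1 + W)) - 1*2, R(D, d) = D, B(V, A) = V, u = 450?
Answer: 95852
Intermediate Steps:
T(U) = -5 + 2*U (T(U) = (-5 + U) + U = -5 + 2*U)
z(s, W) = 2 (z(s, W) = 4 - 1*2 = 4 - 2 = 2)
213*u + z(T(-2), 10) = 213*450 + 2 = 95850 + 2 = 95852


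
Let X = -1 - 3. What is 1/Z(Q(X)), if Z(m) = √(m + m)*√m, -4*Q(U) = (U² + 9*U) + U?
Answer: √2/12 ≈ 0.11785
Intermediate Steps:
X = -4
Q(U) = -5*U/2 - U²/4 (Q(U) = -((U² + 9*U) + U)/4 = -(U² + 10*U)/4 = -5*U/2 - U²/4)
Z(m) = m*√2 (Z(m) = √(2*m)*√m = (√2*√m)*√m = m*√2)
1/Z(Q(X)) = 1/((-¼*(-4)*(10 - 4))*√2) = 1/((-¼*(-4)*6)*√2) = 1/(6*√2) = √2/12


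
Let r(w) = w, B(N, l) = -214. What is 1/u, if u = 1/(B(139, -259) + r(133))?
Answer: -81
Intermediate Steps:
u = -1/81 (u = 1/(-214 + 133) = 1/(-81) = -1/81 ≈ -0.012346)
1/u = 1/(-1/81) = -81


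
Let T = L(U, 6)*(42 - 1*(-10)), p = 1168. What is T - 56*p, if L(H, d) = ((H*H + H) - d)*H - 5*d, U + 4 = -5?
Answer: -97856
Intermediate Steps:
U = -9 (U = -4 - 5 = -9)
L(H, d) = -5*d + H*(H + H**2 - d) (L(H, d) = ((H**2 + H) - d)*H - 5*d = ((H + H**2) - d)*H - 5*d = (H + H**2 - d)*H - 5*d = H*(H + H**2 - d) - 5*d = -5*d + H*(H + H**2 - d))
T = -32448 (T = ((-9)**2 + (-9)**3 - 5*6 - 1*(-9)*6)*(42 - 1*(-10)) = (81 - 729 - 30 + 54)*(42 + 10) = -624*52 = -32448)
T - 56*p = -32448 - 56*1168 = -32448 - 65408 = -97856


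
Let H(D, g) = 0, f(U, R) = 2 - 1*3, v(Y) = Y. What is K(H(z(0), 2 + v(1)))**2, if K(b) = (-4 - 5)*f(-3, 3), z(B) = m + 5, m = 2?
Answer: 81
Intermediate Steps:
f(U, R) = -1 (f(U, R) = 2 - 3 = -1)
z(B) = 7 (z(B) = 2 + 5 = 7)
K(b) = 9 (K(b) = (-4 - 5)*(-1) = -9*(-1) = 9)
K(H(z(0), 2 + v(1)))**2 = 9**2 = 81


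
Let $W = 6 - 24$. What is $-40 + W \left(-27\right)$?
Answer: $446$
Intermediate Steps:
$W = -18$ ($W = 6 - 24 = -18$)
$-40 + W \left(-27\right) = -40 - -486 = -40 + 486 = 446$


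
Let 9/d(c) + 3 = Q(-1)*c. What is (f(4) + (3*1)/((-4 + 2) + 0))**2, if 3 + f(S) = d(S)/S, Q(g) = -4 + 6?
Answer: 6561/400 ≈ 16.402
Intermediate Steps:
Q(g) = 2
d(c) = 9/(-3 + 2*c)
f(S) = -3 + 9/(S*(-3 + 2*S)) (f(S) = -3 + (9/(-3 + 2*S))/S = -3 + 9/(S*(-3 + 2*S)))
(f(4) + (3*1)/((-4 + 2) + 0))**2 = ((-3 + 9/(4*(-3 + 2*4))) + (3*1)/((-4 + 2) + 0))**2 = ((-3 + 9*(1/4)/(-3 + 8)) + 3/(-2 + 0))**2 = ((-3 + 9*(1/4)/5) + 3/(-2))**2 = ((-3 + 9*(1/4)*(1/5)) + 3*(-1/2))**2 = ((-3 + 9/20) - 3/2)**2 = (-51/20 - 3/2)**2 = (-81/20)**2 = 6561/400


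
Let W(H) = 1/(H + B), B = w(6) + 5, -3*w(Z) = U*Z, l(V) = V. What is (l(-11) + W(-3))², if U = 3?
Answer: 2025/16 ≈ 126.56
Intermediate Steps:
w(Z) = -Z
B = -1 (B = -1*6 + 5 = -6 + 5 = -1)
W(H) = 1/(-1 + H) (W(H) = 1/(H - 1) = 1/(-1 + H))
(l(-11) + W(-3))² = (-11 + 1/(-1 - 3))² = (-11 + 1/(-4))² = (-11 - ¼)² = (-45/4)² = 2025/16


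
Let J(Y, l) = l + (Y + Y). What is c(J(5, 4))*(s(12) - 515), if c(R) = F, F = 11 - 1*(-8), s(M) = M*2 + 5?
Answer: -9234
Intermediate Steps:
J(Y, l) = l + 2*Y
s(M) = 5 + 2*M (s(M) = 2*M + 5 = 5 + 2*M)
F = 19 (F = 11 + 8 = 19)
c(R) = 19
c(J(5, 4))*(s(12) - 515) = 19*((5 + 2*12) - 515) = 19*((5 + 24) - 515) = 19*(29 - 515) = 19*(-486) = -9234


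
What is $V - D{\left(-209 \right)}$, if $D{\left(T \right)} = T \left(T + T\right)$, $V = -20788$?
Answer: $-108150$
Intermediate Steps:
$D{\left(T \right)} = 2 T^{2}$ ($D{\left(T \right)} = T 2 T = 2 T^{2}$)
$V - D{\left(-209 \right)} = -20788 - 2 \left(-209\right)^{2} = -20788 - 2 \cdot 43681 = -20788 - 87362 = -108150$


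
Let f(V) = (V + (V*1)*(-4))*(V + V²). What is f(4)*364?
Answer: -87360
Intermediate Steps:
f(V) = -3*V*(V + V²) (f(V) = (V + V*(-4))*(V + V²) = (V - 4*V)*(V + V²) = (-3*V)*(V + V²) = -3*V*(V + V²))
f(4)*364 = (3*4²*(-1 - 1*4))*364 = (3*16*(-1 - 4))*364 = (3*16*(-5))*364 = -240*364 = -87360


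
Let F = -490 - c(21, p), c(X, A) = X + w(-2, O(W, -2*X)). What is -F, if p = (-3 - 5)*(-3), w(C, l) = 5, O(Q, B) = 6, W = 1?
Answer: 516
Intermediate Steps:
p = 24 (p = -8*(-3) = 24)
c(X, A) = 5 + X (c(X, A) = X + 5 = 5 + X)
F = -516 (F = -490 - (5 + 21) = -490 - 1*26 = -490 - 26 = -516)
-F = -1*(-516) = 516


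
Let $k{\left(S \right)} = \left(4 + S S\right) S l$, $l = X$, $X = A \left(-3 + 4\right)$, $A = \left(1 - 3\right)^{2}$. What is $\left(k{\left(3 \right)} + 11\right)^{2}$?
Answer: $27889$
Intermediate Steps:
$A = 4$ ($A = \left(-2\right)^{2} = 4$)
$X = 4$ ($X = 4 \left(-3 + 4\right) = 4 \cdot 1 = 4$)
$l = 4$
$k{\left(S \right)} = 4 S \left(4 + S^{2}\right)$ ($k{\left(S \right)} = \left(4 + S S\right) S 4 = \left(4 + S^{2}\right) S 4 = S \left(4 + S^{2}\right) 4 = 4 S \left(4 + S^{2}\right)$)
$\left(k{\left(3 \right)} + 11\right)^{2} = \left(4 \cdot 3 \left(4 + 3^{2}\right) + 11\right)^{2} = \left(4 \cdot 3 \left(4 + 9\right) + 11\right)^{2} = \left(4 \cdot 3 \cdot 13 + 11\right)^{2} = \left(156 + 11\right)^{2} = 167^{2} = 27889$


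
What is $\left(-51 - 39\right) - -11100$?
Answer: $11010$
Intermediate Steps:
$\left(-51 - 39\right) - -11100 = \left(-51 - 39\right) + 11100 = -90 + 11100 = 11010$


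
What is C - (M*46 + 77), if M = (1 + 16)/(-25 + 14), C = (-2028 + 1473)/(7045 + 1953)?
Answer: -53725/8998 ≈ -5.9708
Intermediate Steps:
C = -555/8998 ≈ -0.061680
M = -17/11 (M = 17/(-11) = 17*(-1/11) = -17/11 ≈ -1.5455)
C - (M*46 + 77) = -555/8998 - (-17/11*46 + 77) = -555/8998 - (-782/11 + 77) = -555/8998 - 1*65/11 = -555/8998 - 65/11 = -53725/8998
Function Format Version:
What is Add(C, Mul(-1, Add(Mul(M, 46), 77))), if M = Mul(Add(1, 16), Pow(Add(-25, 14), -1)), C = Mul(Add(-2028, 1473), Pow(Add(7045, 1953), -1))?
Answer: Rational(-53725, 8998) ≈ -5.9708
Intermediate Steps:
C = Rational(-555, 8998) (C = Mul(-555, Pow(8998, -1)) = Mul(-555, Rational(1, 8998)) = Rational(-555, 8998) ≈ -0.061680)
M = Rational(-17, 11) (M = Mul(17, Pow(-11, -1)) = Mul(17, Rational(-1, 11)) = Rational(-17, 11) ≈ -1.5455)
Add(C, Mul(-1, Add(Mul(M, 46), 77))) = Add(Rational(-555, 8998), Mul(-1, Add(Mul(Rational(-17, 11), 46), 77))) = Add(Rational(-555, 8998), Mul(-1, Add(Rational(-782, 11), 77))) = Add(Rational(-555, 8998), Mul(-1, Rational(65, 11))) = Add(Rational(-555, 8998), Rational(-65, 11)) = Rational(-53725, 8998)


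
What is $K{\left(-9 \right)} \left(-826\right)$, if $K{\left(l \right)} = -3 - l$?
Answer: $-4956$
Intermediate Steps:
$K{\left(-9 \right)} \left(-826\right) = \left(-3 - -9\right) \left(-826\right) = \left(-3 + 9\right) \left(-826\right) = 6 \left(-826\right) = -4956$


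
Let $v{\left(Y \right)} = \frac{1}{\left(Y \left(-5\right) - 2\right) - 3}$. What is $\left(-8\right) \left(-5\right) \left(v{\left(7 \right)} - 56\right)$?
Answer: $-2241$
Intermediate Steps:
$v{\left(Y \right)} = \frac{1}{-5 - 5 Y}$ ($v{\left(Y \right)} = \frac{1}{\left(- 5 Y - 2\right) - 3} = \frac{1}{\left(-2 - 5 Y\right) - 3} = \frac{1}{-5 - 5 Y}$)
$\left(-8\right) \left(-5\right) \left(v{\left(7 \right)} - 56\right) = \left(-8\right) \left(-5\right) \left(- \frac{1}{5 + 5 \cdot 7} - 56\right) = 40 \left(- \frac{1}{5 + 35} - 56\right) = 40 \left(- \frac{1}{40} - 56\right) = 40 \left(- \frac{2241}{40}\right) = -2241$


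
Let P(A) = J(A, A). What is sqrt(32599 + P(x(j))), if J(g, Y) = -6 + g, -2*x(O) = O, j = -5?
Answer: sqrt(130382)/2 ≈ 180.54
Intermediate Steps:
x(O) = -O/2
P(A) = -6 + A
sqrt(32599 + P(x(j))) = sqrt(32599 + (-6 - 1/2*(-5))) = sqrt(32599 + (-6 + 5/2)) = sqrt(32599 - 7/2) = sqrt(65191/2) = sqrt(130382)/2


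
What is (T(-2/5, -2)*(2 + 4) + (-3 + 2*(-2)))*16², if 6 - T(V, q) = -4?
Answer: 13568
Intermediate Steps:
T(V, q) = 10 (T(V, q) = 6 - 1*(-4) = 6 + 4 = 10)
(T(-2/5, -2)*(2 + 4) + (-3 + 2*(-2)))*16² = (10*(2 + 4) + (-3 + 2*(-2)))*16² = (10*6 + (-3 - 4))*256 = (60 - 7)*256 = 53*256 = 13568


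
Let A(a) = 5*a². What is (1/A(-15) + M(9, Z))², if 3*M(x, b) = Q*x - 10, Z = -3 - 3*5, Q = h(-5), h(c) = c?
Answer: 425349376/1265625 ≈ 336.08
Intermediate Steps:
Q = -5
Z = -18 (Z = -3 - 1*15 = -3 - 15 = -18)
M(x, b) = -10/3 - 5*x/3 (M(x, b) = (-5*x - 10)/3 = (-10 - 5*x)/3 = -10/3 - 5*x/3)
(1/A(-15) + M(9, Z))² = (1/(5*(-15)²) + (-10/3 - 5/3*9))² = (1/(5*225) + (-10/3 - 15))² = (1/1125 - 55/3)² = (-20624/1125)² = 425349376/1265625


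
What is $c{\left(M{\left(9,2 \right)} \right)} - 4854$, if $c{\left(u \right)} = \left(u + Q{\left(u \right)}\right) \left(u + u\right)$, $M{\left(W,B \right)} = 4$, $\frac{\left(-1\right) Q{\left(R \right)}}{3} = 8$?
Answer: $-5014$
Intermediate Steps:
$Q{\left(R \right)} = -24$ ($Q{\left(R \right)} = \left(-3\right) 8 = -24$)
$c{\left(u \right)} = 2 u \left(-24 + u\right)$ ($c{\left(u \right)} = \left(u - 24\right) \left(u + u\right) = \left(-24 + u\right) 2 u = 2 u \left(-24 + u\right)$)
$c{\left(M{\left(9,2 \right)} \right)} - 4854 = 2 \cdot 4 \left(-24 + 4\right) - 4854 = 2 \cdot 4 \left(-20\right) - 4854 = -160 - 4854 = -5014$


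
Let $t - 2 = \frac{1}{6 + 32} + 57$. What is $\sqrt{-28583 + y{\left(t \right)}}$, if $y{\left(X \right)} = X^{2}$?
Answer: $\frac{i \sqrt{36242803}}{38} \approx 158.43 i$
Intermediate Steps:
$t = \frac{2243}{38}$ ($t = 2 + \left(\frac{1}{6 + 32} + 57\right) = 2 + \left(\frac{1}{38} + 57\right) = 2 + \frac{2167}{38} = \frac{2243}{38} \approx 59.026$)
$\sqrt{-28583 + y{\left(t \right)}} = \sqrt{-28583 + \left(\frac{2243}{38}\right)^{2}} = \sqrt{-28583 + \frac{5031049}{1444}} = \sqrt{- \frac{36242803}{1444}} = \frac{i \sqrt{36242803}}{38}$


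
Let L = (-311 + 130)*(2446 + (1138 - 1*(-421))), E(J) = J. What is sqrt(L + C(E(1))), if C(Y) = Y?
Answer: 2*I*sqrt(181226) ≈ 851.41*I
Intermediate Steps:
L = -724905 (L = -181*(2446 + (1138 + 421)) = -181*(2446 + 1559) = -181*4005 = -724905)
sqrt(L + C(E(1))) = sqrt(-724905 + 1) = sqrt(-724904) = 2*I*sqrt(181226)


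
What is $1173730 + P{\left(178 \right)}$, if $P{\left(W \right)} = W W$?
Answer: $1205414$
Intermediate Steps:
$P{\left(W \right)} = W^{2}$
$1173730 + P{\left(178 \right)} = 1173730 + 178^{2} = 1173730 + 31684 = 1205414$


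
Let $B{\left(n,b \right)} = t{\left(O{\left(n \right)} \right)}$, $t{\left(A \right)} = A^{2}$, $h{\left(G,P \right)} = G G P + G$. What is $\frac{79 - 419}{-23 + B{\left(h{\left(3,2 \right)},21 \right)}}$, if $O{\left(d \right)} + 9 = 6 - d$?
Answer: $- \frac{340}{553} \approx -0.61483$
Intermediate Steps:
$O{\left(d \right)} = -3 - d$ ($O{\left(d \right)} = -9 - \left(-6 + d\right) = -3 - d$)
$h{\left(G,P \right)} = G + P G^{2}$ ($h{\left(G,P \right)} = G^{2} P + G = P G^{2} + G = G + P G^{2}$)
$B{\left(n,b \right)} = \left(-3 - n\right)^{2}$
$\frac{79 - 419}{-23 + B{\left(h{\left(3,2 \right)},21 \right)}} = \frac{79 - 419}{-23 + \left(3 + 3 \left(1 + 3 \cdot 2\right)\right)^{2}} = - \frac{340}{-23 + \left(3 + 3 \left(1 + 6\right)\right)^{2}} = - \frac{340}{-23 + \left(3 + 3 \cdot 7\right)^{2}} = - \frac{340}{-23 + \left(3 + 21\right)^{2}} = - \frac{340}{-23 + 24^{2}} = - \frac{340}{-23 + 576} = - \frac{340}{553}$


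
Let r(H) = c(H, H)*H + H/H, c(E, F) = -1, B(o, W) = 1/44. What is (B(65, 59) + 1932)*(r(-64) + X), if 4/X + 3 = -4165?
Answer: 5757574561/45848 ≈ 1.2558e+5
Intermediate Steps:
B(o, W) = 1/44
X = -1/1042 (X = 4/(-3 - 4165) = 4/(-4168) = 4*(-1/4168) = -1/1042 ≈ -0.00095969)
r(H) = 1 - H (r(H) = -H + H/H = -H + 1 = 1 - H)
(B(65, 59) + 1932)*(r(-64) + X) = (1/44 + 1932)*((1 - 1*(-64)) - 1/1042) = 85009*((1 + 64) - 1/1042)/44 = 85009*(65 - 1/1042)/44 = (85009/44)*(67729/1042) = 5757574561/45848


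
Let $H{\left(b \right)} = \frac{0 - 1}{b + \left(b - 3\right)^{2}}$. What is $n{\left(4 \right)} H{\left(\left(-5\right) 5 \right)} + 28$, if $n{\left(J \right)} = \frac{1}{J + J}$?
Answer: $\frac{170015}{6072} \approx 28.0$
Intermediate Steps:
$H{\left(b \right)} = - \frac{1}{b + \left(-3 + b\right)^{2}}$
$n{\left(J \right)} = \frac{1}{2 J}$
$n{\left(4 \right)} H{\left(\left(-5\right) 5 \right)} + 28 = \frac{1}{2 \cdot 4} \left(- \frac{1}{\left(-5\right) 5 + \left(-3 - 25\right)^{2}}\right) + 28 = \frac{1}{2} \cdot \frac{1}{4} \left(- \frac{1}{-25 + \left(-3 - 25\right)^{2}}\right) + 28 = \frac{\left(-1\right) \frac{1}{-25 + \left(-28\right)^{2}}}{8} + 28 = \frac{\left(-1\right) \frac{1}{-25 + 784}}{8} + 28 = \frac{\left(-1\right) \frac{1}{759}}{8} + 28 = \frac{1}{8} \left(- \frac{1}{759}\right) + 28 = - \frac{1}{6072} + 28 = \frac{170015}{6072}$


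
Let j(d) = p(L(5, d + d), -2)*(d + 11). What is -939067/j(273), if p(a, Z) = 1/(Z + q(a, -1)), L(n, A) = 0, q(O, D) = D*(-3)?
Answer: -939067/284 ≈ -3306.6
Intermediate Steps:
q(O, D) = -3*D
p(a, Z) = 1/(3 + Z) (p(a, Z) = 1/(Z - 3*(-1)) = 1/(Z + 3) = 1/(3 + Z))
j(d) = 11 + d (j(d) = (d + 11)/(3 - 2) = (11 + d)/1 = 1*(11 + d) = 11 + d)
-939067/j(273) = -939067/(11 + 273) = -939067/284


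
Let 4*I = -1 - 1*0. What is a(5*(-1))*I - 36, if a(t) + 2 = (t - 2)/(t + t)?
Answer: -1427/40 ≈ -35.675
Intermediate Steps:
a(t) = -2 + (-2 + t)/(2*t) (a(t) = -2 + (t - 2)/(t + t) = -2 + (-2 + t)/((2*t)) = -2 + (-2 + t)*(1/(2*t)) = -2 + (-2 + t)/(2*t))
I = -¼ (I = (-1 - 1*0)/4 = (-1 + 0)/4 = (¼)*(-1) = -¼ ≈ -0.25000)
a(5*(-1))*I - 36 = (-3/2 - 1/(5*(-1)))*(-¼) - 36 = (-3/2 - 1/(-5))*(-¼) - 36 = (-3/2 - 1*(-⅕))*(-¼) - 36 = (-3/2 + ⅕)*(-¼) - 36 = -13/10*(-¼) - 36 = 13/40 - 36 = -1427/40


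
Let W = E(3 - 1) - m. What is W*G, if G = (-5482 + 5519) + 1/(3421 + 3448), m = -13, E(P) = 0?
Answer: 3304002/6869 ≈ 481.00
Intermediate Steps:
G = 254154/6869 (G = 37 + 1/6869 = 254154/6869 ≈ 37.000)
W = 13 (W = 0 - 1*(-13) = 0 + 13 = 13)
W*G = 13*(254154/6869) = 3304002/6869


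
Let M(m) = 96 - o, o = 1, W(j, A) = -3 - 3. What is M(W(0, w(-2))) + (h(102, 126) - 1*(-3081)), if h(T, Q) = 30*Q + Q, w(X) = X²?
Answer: 7082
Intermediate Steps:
W(j, A) = -6
h(T, Q) = 31*Q
M(m) = 95 (M(m) = 96 - 1*1 = 96 - 1 = 95)
M(W(0, w(-2))) + (h(102, 126) - 1*(-3081)) = 95 + (31*126 - 1*(-3081)) = 95 + (3906 + 3081) = 95 + 6987 = 7082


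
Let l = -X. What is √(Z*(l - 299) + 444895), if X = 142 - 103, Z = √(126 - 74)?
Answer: √(444895 - 676*√13) ≈ 665.17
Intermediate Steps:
Z = 2*√13 (Z = √52 = 2*√13 ≈ 7.2111)
X = 39
l = -39 (l = -1*39 = -39)
√(Z*(l - 299) + 444895) = √((2*√13)*(-39 - 299) + 444895) = √((2*√13)*(-338) + 444895) = √(-676*√13 + 444895) = √(444895 - 676*√13)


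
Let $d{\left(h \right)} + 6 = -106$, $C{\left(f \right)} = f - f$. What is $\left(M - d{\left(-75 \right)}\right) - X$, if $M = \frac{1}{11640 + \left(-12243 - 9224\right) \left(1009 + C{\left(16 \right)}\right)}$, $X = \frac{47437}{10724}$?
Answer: $\frac{24974886342789}{232159189612} \approx 107.58$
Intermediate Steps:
$C{\left(f \right)} = 0$
$d{\left(h \right)} = -112$ ($d{\left(h \right)} = -6 - 106 = -112$)
$X = \frac{47437}{10724}$ ($X = 47437 \cdot \frac{1}{10724} = \frac{47437}{10724} \approx 4.4234$)
$M = - \frac{1}{21648563}$ ($M = \frac{1}{11640 + \left(-12243 - 9224\right) \left(1009 + 0\right)} = \frac{1}{11640 - 21660203} = \frac{1}{-21648563} = - \frac{1}{21648563} \approx -4.6192 \cdot 10^{-8}$)
$\left(M - d{\left(-75 \right)}\right) - X = \left(- \frac{1}{21648563} - -112\right) - \frac{47437}{10724} = \left(- \frac{1}{21648563} + 112\right) - \frac{47437}{10724} = \frac{2424639055}{21648563} - \frac{47437}{10724} = \frac{24974886342789}{232159189612}$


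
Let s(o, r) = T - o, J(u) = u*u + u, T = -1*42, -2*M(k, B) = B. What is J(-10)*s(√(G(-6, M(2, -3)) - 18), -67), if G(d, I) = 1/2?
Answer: -3780 - 45*I*√70 ≈ -3780.0 - 376.5*I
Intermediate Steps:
M(k, B) = -B/2
G(d, I) = ½
T = -42
J(u) = u + u² (J(u) = u² + u = u + u²)
s(o, r) = -42 - o
J(-10)*s(√(G(-6, M(2, -3)) - 18), -67) = (-10*(1 - 10))*(-42 - √(½ - 18)) = (-10*(-9))*(-42 - √(-35/2)) = 90*(-42 - I*√70/2) = -3780 - 45*I*√70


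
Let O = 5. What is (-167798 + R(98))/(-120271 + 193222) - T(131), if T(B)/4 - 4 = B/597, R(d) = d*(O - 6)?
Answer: -278429396/14517249 ≈ -19.179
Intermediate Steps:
R(d) = -d (R(d) = d*(5 - 6) = d*(-1) = -d)
T(B) = 16 + 4*B/597 (T(B) = 16 + 4*(B/597) = 16 + 4*B/597)
(-167798 + R(98))/(-120271 + 193222) - T(131) = (-167798 - 1*98)/(-120271 + 193222) - (16 + (4/597)*131) = (-167798 - 98)/72951 - (16 + 524/597) = -167896*1/72951 - 1*10076/597 = -167896/72951 - 10076/597 = -278429396/14517249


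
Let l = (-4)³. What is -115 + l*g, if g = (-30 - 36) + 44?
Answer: 1293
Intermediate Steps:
g = -22 (g = -66 + 44 = -22)
l = -64
-115 + l*g = -115 - 64*(-22) = -115 + 1408 = 1293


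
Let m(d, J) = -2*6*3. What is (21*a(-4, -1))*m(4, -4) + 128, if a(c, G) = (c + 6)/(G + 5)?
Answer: -250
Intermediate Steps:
a(c, G) = (6 + c)/(5 + G)
m(d, J) = -36 (m(d, J) = -12*3 = -36)
(21*a(-4, -1))*m(4, -4) + 128 = (21*((6 - 4)/(5 - 1)))*(-36) + 128 = (21*(2/4))*(-36) + 128 = (21*((1/4)*2))*(-36) + 128 = (21*(1/2))*(-36) + 128 = (21/2)*(-36) + 128 = -378 + 128 = -250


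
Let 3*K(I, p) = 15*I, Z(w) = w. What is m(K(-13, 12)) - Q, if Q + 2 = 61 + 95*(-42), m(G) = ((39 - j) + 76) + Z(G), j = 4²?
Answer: 3965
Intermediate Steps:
j = 16
K(I, p) = 5*I (K(I, p) = (15*I)/3 = 5*I)
m(G) = 99 + G (m(G) = ((39 - 1*16) + 76) + G = ((39 - 16) + 76) + G = (23 + 76) + G = 99 + G)
Q = -3931 (Q = -2 + (61 + 95*(-42)) = -2 + (61 - 3990) = -2 - 3929 = -3931)
m(K(-13, 12)) - Q = (99 + 5*(-13)) - 1*(-3931) = (99 - 65) + 3931 = 34 + 3931 = 3965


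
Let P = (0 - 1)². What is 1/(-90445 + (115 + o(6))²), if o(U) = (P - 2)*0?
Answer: -1/77220 ≈ -1.2950e-5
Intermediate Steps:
P = 1 (P = (-1)² = 1)
o(U) = 0 (o(U) = (1 - 2)*0 = -1*0 = 0)
1/(-90445 + (115 + o(6))²) = 1/(-90445 + (115 + 0)²) = 1/(-90445 + 115²) = 1/(-90445 + 13225) = 1/(-77220) = -1/77220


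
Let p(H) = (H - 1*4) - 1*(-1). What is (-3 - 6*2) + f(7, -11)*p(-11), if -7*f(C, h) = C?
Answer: -1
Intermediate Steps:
p(H) = -3 + H (p(H) = (H - 4) + 1 = (-4 + H) + 1 = -3 + H)
f(C, h) = -C/7
(-3 - 6*2) + f(7, -11)*p(-11) = (-3 - 6*2) + (-1/7*7)*(-3 - 11) = (-3 - 12) - 1*(-14) = -15 + 14 = -1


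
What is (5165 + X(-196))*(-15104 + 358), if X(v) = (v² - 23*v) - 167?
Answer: -706657812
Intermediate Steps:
X(v) = -167 + v² - 23*v
(5165 + X(-196))*(-15104 + 358) = (5165 + (-167 + (-196)² - 23*(-196)))*(-15104 + 358) = (5165 + (-167 + 38416 + 4508))*(-14746) = (5165 + 42757)*(-14746) = 47922*(-14746) = -706657812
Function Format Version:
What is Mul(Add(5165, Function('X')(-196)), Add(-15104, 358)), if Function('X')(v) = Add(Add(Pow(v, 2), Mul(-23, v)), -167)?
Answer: -706657812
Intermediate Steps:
Function('X')(v) = Add(-167, Pow(v, 2), Mul(-23, v))
Mul(Add(5165, Function('X')(-196)), Add(-15104, 358)) = Mul(Add(5165, Add(-167, Pow(-196, 2), Mul(-23, -196))), Add(-15104, 358)) = Mul(Add(5165, Add(-167, 38416, 4508)), -14746) = Mul(Add(5165, 42757), -14746) = Mul(47922, -14746) = -706657812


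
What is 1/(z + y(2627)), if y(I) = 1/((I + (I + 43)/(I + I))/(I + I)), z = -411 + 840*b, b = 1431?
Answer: 3451232/4147107358057 ≈ 8.3220e-7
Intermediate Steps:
z = 1201629 (z = -411 + 840*1431 = -411 + 1202040 = 1201629)
y(I) = 2*I/(I + (43 + I)/(2*I)) (y(I) = 1/((I + (43 + I)/((2*I)))/((2*I))) = 1/((I + (43 + I)*(1/(2*I)))*(1/(2*I))) = 1/((I + (43 + I)/(2*I))*(1/(2*I))) = 1/((I + (43 + I)/(2*I))/(2*I)) = 2*I/(I + (43 + I)/(2*I)))
1/(z + y(2627)) = 1/(1201629 + 4*2627²/(43 + 2627 + 2*2627²)) = 1/(1201629 + 4*6901129/(43 + 2627 + 2*6901129)) = 1/(1201629 + 4*6901129/(43 + 2627 + 13802258)) = 1/(1201629 + 4*6901129/13804928) = 1/(1201629 + 4*6901129*(1/13804928)) = 1/(1201629 + 6901129/3451232) = 1/(4147107358057/3451232) = 3451232/4147107358057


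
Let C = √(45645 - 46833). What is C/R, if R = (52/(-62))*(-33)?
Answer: 31*I*√33/143 ≈ 1.2453*I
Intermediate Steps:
C = 6*I*√33 (C = √(-1188) = 6*I*√33 ≈ 34.467*I)
R = 858/31 (R = (52*(-1/62))*(-33) = -26/31*(-33) = 858/31 ≈ 27.677)
C/R = (6*I*√33)/(858/31) = (6*I*√33)*(31/858) = 31*I*√33/143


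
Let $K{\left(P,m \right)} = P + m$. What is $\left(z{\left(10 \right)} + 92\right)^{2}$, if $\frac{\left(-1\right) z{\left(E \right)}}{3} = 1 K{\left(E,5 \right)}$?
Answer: $2209$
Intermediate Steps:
$z{\left(E \right)} = -15 - 3 E$ ($z{\left(E \right)} = - 3 \cdot 1 \left(E + 5\right) = - 3 \cdot 1 \left(5 + E\right) = - 3 \left(5 + E\right) = -15 - 3 E$)
$\left(z{\left(10 \right)} + 92\right)^{2} = \left(\left(-15 - 30\right) + 92\right)^{2} = \left(-45 + 92\right)^{2} = 47^{2} = 2209$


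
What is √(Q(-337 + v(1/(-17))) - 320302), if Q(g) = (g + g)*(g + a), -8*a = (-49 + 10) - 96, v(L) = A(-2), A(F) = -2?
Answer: I*√407605/2 ≈ 319.22*I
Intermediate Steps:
v(L) = -2
a = 135/8 (a = -((-49 + 10) - 96)/8 = -(-39 - 96)/8 = -⅛*(-135) = 135/8 ≈ 16.875)
Q(g) = 2*g*(135/8 + g) (Q(g) = (g + g)*(g + 135/8) = (2*g)*(135/8 + g) = 2*g*(135/8 + g))
√(Q(-337 + v(1/(-17))) - 320302) = √((-337 - 2)*(135 + 8*(-337 - 2))/4 - 320302) = √((¼)*(-339)*(135 + 8*(-339)) - 320302) = √((¼)*(-339)*(135 - 2712) - 320302) = √((¼)*(-339)*(-2577) - 320302) = √(873603/4 - 320302) = √(-407605/4) = I*√407605/2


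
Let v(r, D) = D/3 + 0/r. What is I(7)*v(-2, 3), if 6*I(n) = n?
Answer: 7/6 ≈ 1.1667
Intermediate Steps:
I(n) = n/6
v(r, D) = D/3 (v(r, D) = D*(1/3) + 0 = D/3 + 0 = D/3)
I(7)*v(-2, 3) = ((1/6)*7)*((1/3)*3) = (7/6)*1 = 7/6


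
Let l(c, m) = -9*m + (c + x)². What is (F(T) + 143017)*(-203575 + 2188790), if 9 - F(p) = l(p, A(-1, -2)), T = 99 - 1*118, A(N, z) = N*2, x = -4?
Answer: 282851447985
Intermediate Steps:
A(N, z) = 2*N
l(c, m) = (-4 + c)² - 9*m (l(c, m) = -9*m + (c - 4)² = -9*m + (-4 + c)² = (-4 + c)² - 9*m)
T = -19 (T = 99 - 118 = -19)
F(p) = -9 - (-4 + p)² (F(p) = 9 - ((-4 + p)² - 18*(-1)) = 9 - ((-4 + p)² - 9*(-2)) = 9 - ((-4 + p)² + 18) = 9 - (18 + (-4 + p)²) = 9 + (-18 - (-4 + p)²) = -9 - (-4 + p)²)
(F(T) + 143017)*(-203575 + 2188790) = ((-9 - (-4 - 19)²) + 143017)*(-203575 + 2188790) = ((-9 - 1*(-23)²) + 143017)*1985215 = ((-9 - 1*529) + 143017)*1985215 = ((-9 - 529) + 143017)*1985215 = (-538 + 143017)*1985215 = 142479*1985215 = 282851447985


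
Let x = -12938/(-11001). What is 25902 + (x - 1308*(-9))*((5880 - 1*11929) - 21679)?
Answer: -3590954386978/11001 ≈ -3.2642e+8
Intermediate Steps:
x = 12938/11001 (x = -12938*(-1/11001) = 12938/11001 ≈ 1.1761)
25902 + (x - 1308*(-9))*((5880 - 1*11929) - 21679) = 25902 + (12938/11001 - 1308*(-9))*((5880 - 1*11929) - 21679) = 25902 + (12938/11001 + 11772)*((5880 - 11929) - 21679) = 25902 + 129516710*(-6049 - 21679)/11001 = 25902 + (129516710/11001)*(-27728) = 25902 - 3591239334880/11001 = -3590954386978/11001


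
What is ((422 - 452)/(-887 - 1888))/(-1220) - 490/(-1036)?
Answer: 26687/56425 ≈ 0.47296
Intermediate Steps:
((422 - 452)/(-887 - 1888))/(-1220) - 490/(-1036) = -30/(-2775)*(-1/1220) - 490*(-1/1036) = -30*(-1/2775)*(-1/1220) + 35/74 = (2/185)*(-1/1220) + 35/74 = -1/112850 + 35/74 = 26687/56425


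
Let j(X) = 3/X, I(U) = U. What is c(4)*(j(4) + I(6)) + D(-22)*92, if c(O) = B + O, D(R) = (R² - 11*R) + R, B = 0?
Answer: 64795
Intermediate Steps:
D(R) = R² - 10*R
c(O) = O (c(O) = 0 + O = O)
c(4)*(j(4) + I(6)) + D(-22)*92 = 4*(3/4 + 6) - 22*(-10 - 22)*92 = 4*(3*(¼) + 6) - 22*(-32)*92 = 4*(¾ + 6) + 704*92 = 4*(27/4) + 64768 = 27 + 64768 = 64795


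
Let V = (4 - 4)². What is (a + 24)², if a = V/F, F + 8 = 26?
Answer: 576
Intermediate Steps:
F = 18 (F = -8 + 26 = 18)
V = 0 (V = 0² = 0)
a = 0 (a = 0/18 = 0*(1/18) = 0)
(a + 24)² = (0 + 24)² = 24² = 576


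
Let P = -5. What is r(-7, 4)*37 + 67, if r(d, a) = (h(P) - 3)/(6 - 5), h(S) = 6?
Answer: 178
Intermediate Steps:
r(d, a) = 3 (r(d, a) = (6 - 3)/(6 - 5) = 3/1 = 3*1 = 3)
r(-7, 4)*37 + 67 = 3*37 + 67 = 111 + 67 = 178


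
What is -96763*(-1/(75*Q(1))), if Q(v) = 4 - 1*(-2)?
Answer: 96763/450 ≈ 215.03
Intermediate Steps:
Q(v) = 6 (Q(v) = 4 + 2 = 6)
-96763*(-1/(75*Q(1))) = -96763/((15*6)*(-5)) = -96763/(90*(-5)) = -96763/(-450) = -96763*(-1/450) = 96763/450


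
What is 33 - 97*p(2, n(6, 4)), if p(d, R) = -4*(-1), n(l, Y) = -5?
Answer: -355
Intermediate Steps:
p(d, R) = 4
33 - 97*p(2, n(6, 4)) = 33 - 97*4 = 33 - 388 = -355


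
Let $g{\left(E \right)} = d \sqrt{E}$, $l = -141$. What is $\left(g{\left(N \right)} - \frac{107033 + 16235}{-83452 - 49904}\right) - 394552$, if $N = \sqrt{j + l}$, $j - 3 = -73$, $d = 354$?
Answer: $- \frac{13153938311}{33339} + 354 \sqrt[4]{-211} \approx -3.936 \cdot 10^{5} + 954.02 i$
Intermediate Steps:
$j = -70$ ($j = 3 - 73 = -70$)
$N = i \sqrt{211}$ ($N = \sqrt{-70 - 141} = \sqrt{-211} = i \sqrt{211} \approx 14.526 i$)
$g{\left(E \right)} = 354 \sqrt{E}$
$\left(g{\left(N \right)} - \frac{107033 + 16235}{-83452 - 49904}\right) - 394552 = \left(354 \sqrt{i \sqrt{211}} - \frac{107033 + 16235}{-83452 - 49904}\right) - 394552 = \left(354 \sqrt[4]{211} \sqrt{i} - \frac{123268}{-133356}\right) - 394552 = \left(354 \sqrt[4]{211} \sqrt{i} - 123268 \left(- \frac{1}{133356}\right)\right) - 394552 = \left(354 \sqrt[4]{211} \sqrt{i} - - \frac{30817}{33339}\right) - 394552 = \left(354 \sqrt[4]{211} \sqrt{i} + \frac{30817}{33339}\right) - 394552 = \left(\frac{30817}{33339} + 354 \sqrt[4]{211} \sqrt{i}\right) - 394552 = - \frac{13153938311}{33339} + 354 \sqrt[4]{211} \sqrt{i}$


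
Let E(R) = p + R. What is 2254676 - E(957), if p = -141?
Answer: 2253860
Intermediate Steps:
E(R) = -141 + R
2254676 - E(957) = 2254676 - (-141 + 957) = 2254676 - 1*816 = 2254676 - 816 = 2253860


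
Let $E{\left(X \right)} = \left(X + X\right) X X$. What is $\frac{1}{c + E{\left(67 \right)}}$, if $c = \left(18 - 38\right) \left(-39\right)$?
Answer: $\frac{1}{602306} \approx 1.6603 \cdot 10^{-6}$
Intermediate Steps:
$E{\left(X \right)} = 2 X^{3}$ ($E{\left(X \right)} = 2 X X X = 2 X^{2} X = 2 X^{3}$)
$c = 780$ ($c = \left(-20\right) \left(-39\right) = 780$)
$\frac{1}{c + E{\left(67 \right)}} = \frac{1}{780 + 2 \cdot 67^{3}} = \frac{1}{780 + 2 \cdot 300763} = \frac{1}{780 + 601526} = \frac{1}{602306}$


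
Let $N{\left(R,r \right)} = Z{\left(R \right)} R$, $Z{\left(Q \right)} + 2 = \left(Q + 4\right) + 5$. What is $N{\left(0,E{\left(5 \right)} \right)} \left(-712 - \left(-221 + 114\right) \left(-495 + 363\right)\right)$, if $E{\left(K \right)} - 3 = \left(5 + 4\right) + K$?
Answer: $0$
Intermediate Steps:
$E{\left(K \right)} = 12 + K$ ($E{\left(K \right)} = 3 + \left(\left(5 + 4\right) + K\right) = 3 + \left(9 + K\right) = 12 + K$)
$Z{\left(Q \right)} = 7 + Q$ ($Z{\left(Q \right)} = -2 + \left(\left(Q + 4\right) + 5\right) = -2 + \left(\left(4 + Q\right) + 5\right) = -2 + \left(9 + Q\right) = 7 + Q$)
$N{\left(R,r \right)} = R \left(7 + R\right)$ ($N{\left(R,r \right)} = \left(7 + R\right) R = R \left(7 + R\right)$)
$N{\left(0,E{\left(5 \right)} \right)} \left(-712 - \left(-221 + 114\right) \left(-495 + 363\right)\right) = 0 \left(7 + 0\right) \left(-712 - \left(-221 + 114\right) \left(-495 + 363\right)\right) = 0 \cdot 7 \left(-712 - \left(-107\right) \left(-132\right)\right) = 0 \left(-712 - 14124\right) = 0 \left(-14836\right) = 0$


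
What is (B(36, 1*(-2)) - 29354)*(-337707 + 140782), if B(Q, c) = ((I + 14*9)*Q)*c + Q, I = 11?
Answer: 7715915350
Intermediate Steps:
B(Q, c) = Q + 137*Q*c (B(Q, c) = ((11 + 14*9)*Q)*c + Q = ((11 + 126)*Q)*c + Q = (137*Q)*c + Q = 137*Q*c + Q = Q + 137*Q*c)
(B(36, 1*(-2)) - 29354)*(-337707 + 140782) = (36*(1 + 137*(1*(-2))) - 29354)*(-337707 + 140782) = (36*(1 + 137*(-2)) - 29354)*(-196925) = (36*(1 - 274) - 29354)*(-196925) = (36*(-273) - 29354)*(-196925) = (-9828 - 29354)*(-196925) = -39182*(-196925) = 7715915350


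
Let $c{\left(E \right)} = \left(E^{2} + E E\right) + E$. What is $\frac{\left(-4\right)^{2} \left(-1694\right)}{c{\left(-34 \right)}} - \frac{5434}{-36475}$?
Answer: $- \frac{488119874}{41545025} \approx -11.749$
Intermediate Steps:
$c{\left(E \right)} = E + 2 E^{2}$ ($c{\left(E \right)} = \left(E^{2} + E^{2}\right) + E = 2 E^{2} + E = E + 2 E^{2}$)
$\frac{\left(-4\right)^{2} \left(-1694\right)}{c{\left(-34 \right)}} - \frac{5434}{-36475} = \frac{\left(-4\right)^{2} \left(-1694\right)}{\left(-34\right) \left(1 + 2 \left(-34\right)\right)} - \frac{5434}{-36475} = \frac{16 \left(-1694\right)}{\left(-34\right) \left(1 - 68\right)} - - \frac{5434}{36475} = - \frac{27104}{\left(-34\right) \left(-67\right)} + \frac{5434}{36475} = - \frac{27104}{2278} + \frac{5434}{36475} = \left(-27104\right) \frac{1}{2278} + \frac{5434}{36475} = - \frac{13552}{1139} + \frac{5434}{36475} = - \frac{488119874}{41545025}$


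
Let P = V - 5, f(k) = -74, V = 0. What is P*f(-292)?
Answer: 370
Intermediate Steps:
P = -5 (P = 0 - 5 = -5)
P*f(-292) = -5*(-74) = 370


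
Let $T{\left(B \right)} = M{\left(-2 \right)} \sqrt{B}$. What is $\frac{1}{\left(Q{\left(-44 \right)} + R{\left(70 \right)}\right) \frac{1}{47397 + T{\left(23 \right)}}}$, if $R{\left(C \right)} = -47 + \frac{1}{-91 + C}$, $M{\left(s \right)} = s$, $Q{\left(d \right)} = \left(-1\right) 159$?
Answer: $- \frac{995337}{4327} + \frac{42 \sqrt{23}}{4327} \approx -229.98$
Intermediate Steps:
$Q{\left(d \right)} = -159$
$T{\left(B \right)} = - 2 \sqrt{B}$
$\frac{1}{\left(Q{\left(-44 \right)} + R{\left(70 \right)}\right) \frac{1}{47397 + T{\left(23 \right)}}} = \frac{1}{\left(-159 + \frac{4278 - 3290}{-91 + 70}\right) \frac{1}{47397 - 2 \sqrt{23}}} = \frac{1}{\left(-159 + \frac{4278 - 3290}{-21}\right) \frac{1}{47397 - 2 \sqrt{23}}} = \frac{1}{\left(-159 - \frac{988}{21}\right) \frac{1}{47397 - 2 \sqrt{23}}} = \frac{1}{\left(- \frac{4327}{21}\right) \frac{1}{47397 - 2 \sqrt{23}}} = - \frac{995337}{4327} + \frac{42 \sqrt{23}}{4327}$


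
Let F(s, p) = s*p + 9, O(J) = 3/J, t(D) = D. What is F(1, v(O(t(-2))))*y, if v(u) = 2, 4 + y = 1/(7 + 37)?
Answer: -175/4 ≈ -43.750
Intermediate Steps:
y = -175/44 (y = -4 + 1/(7 + 37) = -4 + 1/44 = -175/44 ≈ -3.9773)
F(s, p) = 9 + p*s (F(s, p) = p*s + 9 = 9 + p*s)
F(1, v(O(t(-2))))*y = (9 + 2*1)*(-175/44) = (9 + 2)*(-175/44) = 11*(-175/44) = -175/4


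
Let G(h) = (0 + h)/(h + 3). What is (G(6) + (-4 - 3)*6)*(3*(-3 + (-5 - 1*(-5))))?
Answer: 372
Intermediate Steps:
G(h) = h/(3 + h)
(G(6) + (-4 - 3)*6)*(3*(-3 + (-5 - 1*(-5)))) = (6/(3 + 6) + (-4 - 3)*6)*(3*(-3 + (-5 - 1*(-5)))) = (6/9 - 7*6)*(3*(-3 + (-5 + 5))) = (6*(⅑) - 42)*(3*(-3 + 0)) = (⅔ - 42)*(3*(-3)) = -124/3*(-9) = 372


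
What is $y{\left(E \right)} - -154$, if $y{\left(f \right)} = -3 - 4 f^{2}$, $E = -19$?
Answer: $-1293$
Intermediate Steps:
$y{\left(f \right)} = -3 - 4 f^{2}$
$y{\left(E \right)} - -154 = \left(-3 - 4 \left(-19\right)^{2}\right) - -154 = \left(-3 - 1444\right) + 154 = -1447 + 154 = -1293$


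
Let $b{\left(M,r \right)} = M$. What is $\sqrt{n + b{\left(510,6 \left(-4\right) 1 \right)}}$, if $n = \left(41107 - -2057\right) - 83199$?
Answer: $5 i \sqrt{1581} \approx 198.81 i$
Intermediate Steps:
$n = -40035$ ($n = \left(41107 + 2057\right) - 83199 = 43164 - 83199 = -40035$)
$\sqrt{n + b{\left(510,6 \left(-4\right) 1 \right)}} = \sqrt{-40035 + 510} = \sqrt{-39525} = 5 i \sqrt{1581}$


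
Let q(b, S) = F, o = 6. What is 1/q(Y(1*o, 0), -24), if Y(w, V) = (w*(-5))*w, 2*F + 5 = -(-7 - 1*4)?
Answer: ⅓ ≈ 0.33333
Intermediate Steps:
F = 3 (F = -5/2 + (-(-7 - 1*4))/2 = -5/2 + (-(-7 - 4))/2 = -5/2 + (-1*(-11))/2 = -5/2 + (½)*11 = -5/2 + 11/2 = 3)
Y(w, V) = -5*w² (Y(w, V) = (-5*w)*w = -5*w²)
q(b, S) = 3
1/q(Y(1*o, 0), -24) = 1/3 = ⅓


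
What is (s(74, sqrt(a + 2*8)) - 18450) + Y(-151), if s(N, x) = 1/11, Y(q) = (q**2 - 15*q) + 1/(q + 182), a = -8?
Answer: 2256098/341 ≈ 6616.1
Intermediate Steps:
Y(q) = q**2 + 1/(182 + q) - 15*q (Y(q) = (q**2 - 15*q) + 1/(182 + q) = q**2 + 1/(182 + q) - 15*q)
s(N, x) = 1/11
(s(74, sqrt(a + 2*8)) - 18450) + Y(-151) = (1/11 - 18450) + (1 + (-151)**3 - 2730*(-151) + 167*(-151)**2)/(182 - 151) = -202949/11 + (1 - 3442951 + 412230 + 167*22801)/31 = -202949/11 + (1 - 3442951 + 412230 + 3807767)/31 = -202949/11 + (1/31)*777047 = -202949/11 + 777047/31 = 2256098/341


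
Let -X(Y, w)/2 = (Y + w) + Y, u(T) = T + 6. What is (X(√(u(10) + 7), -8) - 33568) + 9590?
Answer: -23962 - 4*√23 ≈ -23981.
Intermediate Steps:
u(T) = 6 + T
X(Y, w) = -4*Y - 2*w (X(Y, w) = -2*((Y + w) + Y) = -2*(w + 2*Y) = -4*Y - 2*w)
(X(√(u(10) + 7), -8) - 33568) + 9590 = ((-4*√((6 + 10) + 7) - 2*(-8)) - 33568) + 9590 = ((-4*√(16 + 7) + 16) - 33568) + 9590 = ((-4*√23 + 16) - 33568) + 9590 = ((16 - 4*√23) - 33568) + 9590 = (-33552 - 4*√23) + 9590 = -23962 - 4*√23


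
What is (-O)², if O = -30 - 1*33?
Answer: 3969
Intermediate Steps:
O = -63 (O = -30 - 33 = -63)
(-O)² = (-1*(-63))² = 63² = 3969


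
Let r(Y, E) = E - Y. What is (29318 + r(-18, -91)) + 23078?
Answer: 52323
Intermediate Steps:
(29318 + r(-18, -91)) + 23078 = (29318 + (-91 - 1*(-18))) + 23078 = (29318 + (-91 + 18)) + 23078 = (29318 - 73) + 23078 = 29245 + 23078 = 52323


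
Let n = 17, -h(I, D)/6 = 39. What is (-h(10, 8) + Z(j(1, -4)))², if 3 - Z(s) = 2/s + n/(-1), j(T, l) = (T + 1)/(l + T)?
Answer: 66049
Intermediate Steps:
h(I, D) = -234 (h(I, D) = -6*39 = -234)
j(T, l) = (1 + T)/(T + l)
Z(s) = 20 - 2/s (Z(s) = 3 - (2/s + 17/(-1)) = 3 - (2/s + 17*(-1)) = 3 - (2/s - 17) = 3 - (-17 + 2/s) = 3 + (17 - 2/s) = 20 - 2/s)
(-h(10, 8) + Z(j(1, -4)))² = (-1*(-234) + (20 - 2*(1 - 4)/(1 + 1)))² = (234 + (20 - 2/(2/(-3))))² = (234 + (20 - 2/((-⅓*2))))² = (234 + (20 - 2/(-⅔)))² = (234 + (20 - 2*(-3/2)))² = (234 + (20 + 3))² = (234 + 23)² = 257² = 66049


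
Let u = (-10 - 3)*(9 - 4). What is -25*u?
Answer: 1625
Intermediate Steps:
u = -65 (u = -13*5 = -65)
-25*u = -25*(-65) = 1625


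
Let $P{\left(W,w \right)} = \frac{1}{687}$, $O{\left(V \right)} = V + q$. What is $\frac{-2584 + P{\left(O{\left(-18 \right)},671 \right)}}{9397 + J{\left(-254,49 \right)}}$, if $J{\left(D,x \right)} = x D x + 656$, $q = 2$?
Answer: $\frac{1775207}{412063287} \approx 0.0043081$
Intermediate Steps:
$O{\left(V \right)} = 2 + V$ ($O{\left(V \right)} = V + 2 = 2 + V$)
$J{\left(D,x \right)} = 656 + D x^{2}$ ($J{\left(D,x \right)} = D x x + 656 = D x^{2} + 656 = 656 + D x^{2}$)
$P{\left(W,w \right)} = \frac{1}{687}$
$\frac{-2584 + P{\left(O{\left(-18 \right)},671 \right)}}{9397 + J{\left(-254,49 \right)}} = \frac{-2584 + \frac{1}{687}}{9397 + \left(656 - 254 \cdot 49^{2}\right)} = - \frac{1775207}{687 \left(9397 + \left(656 - 609854\right)\right)} = - \frac{1775207}{687 \left(9397 - 609198\right)} = - \frac{1775207}{687 \left(-599801\right)} = \left(- \frac{1775207}{687}\right) \left(- \frac{1}{599801}\right) = \frac{1775207}{412063287}$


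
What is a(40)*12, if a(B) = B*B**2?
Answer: 768000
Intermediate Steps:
a(B) = B**3
a(40)*12 = 40**3*12 = 64000*12 = 768000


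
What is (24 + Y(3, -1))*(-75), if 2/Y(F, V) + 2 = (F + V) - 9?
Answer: -5350/3 ≈ -1783.3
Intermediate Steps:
Y(F, V) = 2/(-11 + F + V) (Y(F, V) = 2/(-2 + ((F + V) - 9)) = 2/(-2 + (-9 + F + V)) = 2/(-11 + F + V))
(24 + Y(3, -1))*(-75) = (24 + 2/(-11 + 3 - 1))*(-75) = (24 + 2/(-9))*(-75) = (24 + 2*(-⅑))*(-75) = (24 - 2/9)*(-75) = (214/9)*(-75) = -5350/3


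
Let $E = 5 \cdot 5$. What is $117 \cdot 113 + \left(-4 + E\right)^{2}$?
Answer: $13662$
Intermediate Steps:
$E = 25$
$117 \cdot 113 + \left(-4 + E\right)^{2} = 117 \cdot 113 + \left(-4 + 25\right)^{2} = 13221 + 21^{2} = 13221 + 441 = 13662$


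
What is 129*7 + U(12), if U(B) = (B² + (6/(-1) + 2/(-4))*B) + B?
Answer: 981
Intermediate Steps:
U(B) = B² - 11*B/2 (U(B) = (B² + (6*(-1) + 2*(-¼))*B) + B = (B² + (-6 - ½)*B) + B = (B² - 13*B/2) + B = B² - 11*B/2)
129*7 + U(12) = 129*7 + (½)*12*(-11 + 2*12) = 903 + (½)*12*(-11 + 24) = 903 + (½)*12*13 = 903 + 78 = 981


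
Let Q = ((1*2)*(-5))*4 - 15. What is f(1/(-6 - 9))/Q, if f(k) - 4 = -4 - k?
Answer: -1/825 ≈ -0.0012121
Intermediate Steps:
Q = -55 (Q = (2*(-5))*4 - 15 = -10*4 - 15 = -40 - 15 = -55)
f(k) = -k (f(k) = 4 + (-4 - k) = -k)
f(1/(-6 - 9))/Q = -1/(-6 - 9)/(-55) = -1/(-15)*(-1/55) = -1*(-1/15)*(-1/55) = (1/15)*(-1/55) = -1/825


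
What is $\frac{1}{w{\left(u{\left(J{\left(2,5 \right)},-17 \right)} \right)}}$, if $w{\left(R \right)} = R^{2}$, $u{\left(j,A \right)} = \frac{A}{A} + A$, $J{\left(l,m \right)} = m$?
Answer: $\frac{1}{256} \approx 0.0039063$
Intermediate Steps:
$u{\left(j,A \right)} = 1 + A$
$\frac{1}{w{\left(u{\left(J{\left(2,5 \right)},-17 \right)} \right)}} = \frac{1}{\left(1 - 17\right)^{2}} = \frac{1}{\left(-16\right)^{2}} = \frac{1}{256}$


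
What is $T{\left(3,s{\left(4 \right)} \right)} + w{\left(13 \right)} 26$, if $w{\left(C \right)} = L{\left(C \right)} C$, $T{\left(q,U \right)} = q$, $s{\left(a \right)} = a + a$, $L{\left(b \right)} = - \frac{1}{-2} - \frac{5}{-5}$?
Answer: $510$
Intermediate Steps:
$L{\left(b \right)} = \frac{3}{2}$ ($L{\left(b \right)} = \left(-1\right) \left(- \frac{1}{2}\right) - -1 = \frac{1}{2} + 1 = \frac{3}{2}$)
$s{\left(a \right)} = 2 a$
$w{\left(C \right)} = \frac{3 C}{2}$
$T{\left(3,s{\left(4 \right)} \right)} + w{\left(13 \right)} 26 = 3 + \frac{3}{2} \cdot 13 \cdot 26 = 3 + \frac{39}{2} \cdot 26 = 3 + 507 = 510$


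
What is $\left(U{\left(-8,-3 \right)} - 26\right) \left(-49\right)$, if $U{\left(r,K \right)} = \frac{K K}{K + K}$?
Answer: $\frac{2695}{2} \approx 1347.5$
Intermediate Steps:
$U{\left(r,K \right)} = \frac{K}{2}$ ($U{\left(r,K \right)} = \frac{K^{2}}{2 K} = K^{2} \frac{1}{2 K} = \frac{K}{2}$)
$\left(U{\left(-8,-3 \right)} - 26\right) \left(-49\right) = \left(\frac{1}{2} \left(-3\right) - 26\right) \left(-49\right) = \left(- \frac{3}{2} - 26\right) \left(-49\right) = \left(- \frac{55}{2}\right) \left(-49\right) = \frac{2695}{2}$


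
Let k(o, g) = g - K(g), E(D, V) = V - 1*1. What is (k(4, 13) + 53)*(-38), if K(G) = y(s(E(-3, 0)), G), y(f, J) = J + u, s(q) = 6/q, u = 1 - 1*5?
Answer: -2166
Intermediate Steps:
u = -4 (u = 1 - 5 = -4)
E(D, V) = -1 + V (E(D, V) = V - 1 = -1 + V)
y(f, J) = -4 + J (y(f, J) = J - 4 = -4 + J)
K(G) = -4 + G
k(o, g) = 4 (k(o, g) = g - (-4 + g) = g + (4 - g) = 4)
(k(4, 13) + 53)*(-38) = (4 + 53)*(-38) = 57*(-38) = -2166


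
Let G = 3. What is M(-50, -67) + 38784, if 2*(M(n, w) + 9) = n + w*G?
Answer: 77299/2 ≈ 38650.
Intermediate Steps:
M(n, w) = -9 + n/2 + 3*w/2 (M(n, w) = -9 + (n + w*3)/2 = -9 + (n + 3*w)/2 = -9 + (n/2 + 3*w/2) = -9 + n/2 + 3*w/2)
M(-50, -67) + 38784 = (-9 + (1/2)*(-50) + (3/2)*(-67)) + 38784 = (-9 - 25 - 201/2) + 38784 = -269/2 + 38784 = 77299/2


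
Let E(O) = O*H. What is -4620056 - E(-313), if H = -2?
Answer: -4620682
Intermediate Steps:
E(O) = -2*O (E(O) = O*(-2) = -2*O)
-4620056 - E(-313) = -4620056 - (-2)*(-313) = -4620056 - 1*626 = -4620056 - 626 = -4620682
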